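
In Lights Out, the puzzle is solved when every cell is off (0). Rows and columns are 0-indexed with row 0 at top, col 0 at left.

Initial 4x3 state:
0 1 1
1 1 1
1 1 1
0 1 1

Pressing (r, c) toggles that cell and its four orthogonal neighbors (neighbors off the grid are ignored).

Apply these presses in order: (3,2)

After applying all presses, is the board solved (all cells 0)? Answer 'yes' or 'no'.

Answer: no

Derivation:
After press 1 at (3,2):
0 1 1
1 1 1
1 1 0
0 0 0

Lights still on: 7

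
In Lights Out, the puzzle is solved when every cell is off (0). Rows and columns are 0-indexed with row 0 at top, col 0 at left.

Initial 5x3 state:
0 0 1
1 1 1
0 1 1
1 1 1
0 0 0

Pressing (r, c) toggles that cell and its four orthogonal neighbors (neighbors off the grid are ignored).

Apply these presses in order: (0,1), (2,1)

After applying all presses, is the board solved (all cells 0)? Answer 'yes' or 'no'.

After press 1 at (0,1):
1 1 0
1 0 1
0 1 1
1 1 1
0 0 0

After press 2 at (2,1):
1 1 0
1 1 1
1 0 0
1 0 1
0 0 0

Lights still on: 8

Answer: no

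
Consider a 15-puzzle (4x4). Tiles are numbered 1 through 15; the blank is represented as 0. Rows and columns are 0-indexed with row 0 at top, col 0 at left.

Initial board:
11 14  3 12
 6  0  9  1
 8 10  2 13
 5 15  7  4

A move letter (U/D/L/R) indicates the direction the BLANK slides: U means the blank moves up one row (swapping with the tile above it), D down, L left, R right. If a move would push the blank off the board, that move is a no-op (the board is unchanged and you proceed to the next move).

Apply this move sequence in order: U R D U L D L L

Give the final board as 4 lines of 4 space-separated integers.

Answer: 11 14  3 12
 0  6  9  1
 8 10  2 13
 5 15  7  4

Derivation:
After move 1 (U):
11  0  3 12
 6 14  9  1
 8 10  2 13
 5 15  7  4

After move 2 (R):
11  3  0 12
 6 14  9  1
 8 10  2 13
 5 15  7  4

After move 3 (D):
11  3  9 12
 6 14  0  1
 8 10  2 13
 5 15  7  4

After move 4 (U):
11  3  0 12
 6 14  9  1
 8 10  2 13
 5 15  7  4

After move 5 (L):
11  0  3 12
 6 14  9  1
 8 10  2 13
 5 15  7  4

After move 6 (D):
11 14  3 12
 6  0  9  1
 8 10  2 13
 5 15  7  4

After move 7 (L):
11 14  3 12
 0  6  9  1
 8 10  2 13
 5 15  7  4

After move 8 (L):
11 14  3 12
 0  6  9  1
 8 10  2 13
 5 15  7  4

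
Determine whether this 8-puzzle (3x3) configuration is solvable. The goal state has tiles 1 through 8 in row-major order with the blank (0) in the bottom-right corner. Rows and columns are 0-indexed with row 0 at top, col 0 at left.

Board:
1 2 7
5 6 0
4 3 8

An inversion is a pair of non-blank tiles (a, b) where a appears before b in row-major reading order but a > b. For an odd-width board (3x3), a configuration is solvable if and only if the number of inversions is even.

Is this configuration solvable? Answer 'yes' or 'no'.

Inversions (pairs i<j in row-major order where tile[i] > tile[j] > 0): 9
9 is odd, so the puzzle is not solvable.

Answer: no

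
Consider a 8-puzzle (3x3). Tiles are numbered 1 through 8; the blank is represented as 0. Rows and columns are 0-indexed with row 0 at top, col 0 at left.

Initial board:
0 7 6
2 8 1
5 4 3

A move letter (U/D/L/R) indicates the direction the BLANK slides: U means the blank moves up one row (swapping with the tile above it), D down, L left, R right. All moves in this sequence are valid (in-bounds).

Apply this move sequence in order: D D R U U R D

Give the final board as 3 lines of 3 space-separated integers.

After move 1 (D):
2 7 6
0 8 1
5 4 3

After move 2 (D):
2 7 6
5 8 1
0 4 3

After move 3 (R):
2 7 6
5 8 1
4 0 3

After move 4 (U):
2 7 6
5 0 1
4 8 3

After move 5 (U):
2 0 6
5 7 1
4 8 3

After move 6 (R):
2 6 0
5 7 1
4 8 3

After move 7 (D):
2 6 1
5 7 0
4 8 3

Answer: 2 6 1
5 7 0
4 8 3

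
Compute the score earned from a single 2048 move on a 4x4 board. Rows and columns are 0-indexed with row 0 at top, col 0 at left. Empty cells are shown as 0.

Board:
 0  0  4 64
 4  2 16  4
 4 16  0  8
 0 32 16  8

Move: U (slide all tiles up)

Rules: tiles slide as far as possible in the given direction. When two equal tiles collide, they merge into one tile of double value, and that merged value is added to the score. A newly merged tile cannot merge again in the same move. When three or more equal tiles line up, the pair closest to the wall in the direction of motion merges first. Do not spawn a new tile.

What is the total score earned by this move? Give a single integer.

Answer: 56

Derivation:
Slide up:
col 0: [0, 4, 4, 0] -> [8, 0, 0, 0]  score +8 (running 8)
col 1: [0, 2, 16, 32] -> [2, 16, 32, 0]  score +0 (running 8)
col 2: [4, 16, 0, 16] -> [4, 32, 0, 0]  score +32 (running 40)
col 3: [64, 4, 8, 8] -> [64, 4, 16, 0]  score +16 (running 56)
Board after move:
 8  2  4 64
 0 16 32  4
 0 32  0 16
 0  0  0  0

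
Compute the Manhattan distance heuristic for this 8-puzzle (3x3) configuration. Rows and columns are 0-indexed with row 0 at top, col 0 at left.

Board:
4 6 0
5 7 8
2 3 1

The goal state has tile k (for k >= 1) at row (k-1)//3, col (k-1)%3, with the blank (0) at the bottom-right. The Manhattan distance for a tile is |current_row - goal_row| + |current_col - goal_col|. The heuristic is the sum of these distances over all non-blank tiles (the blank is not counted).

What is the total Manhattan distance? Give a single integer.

Answer: 18

Derivation:
Tile 4: at (0,0), goal (1,0), distance |0-1|+|0-0| = 1
Tile 6: at (0,1), goal (1,2), distance |0-1|+|1-2| = 2
Tile 5: at (1,0), goal (1,1), distance |1-1|+|0-1| = 1
Tile 7: at (1,1), goal (2,0), distance |1-2|+|1-0| = 2
Tile 8: at (1,2), goal (2,1), distance |1-2|+|2-1| = 2
Tile 2: at (2,0), goal (0,1), distance |2-0|+|0-1| = 3
Tile 3: at (2,1), goal (0,2), distance |2-0|+|1-2| = 3
Tile 1: at (2,2), goal (0,0), distance |2-0|+|2-0| = 4
Sum: 1 + 2 + 1 + 2 + 2 + 3 + 3 + 4 = 18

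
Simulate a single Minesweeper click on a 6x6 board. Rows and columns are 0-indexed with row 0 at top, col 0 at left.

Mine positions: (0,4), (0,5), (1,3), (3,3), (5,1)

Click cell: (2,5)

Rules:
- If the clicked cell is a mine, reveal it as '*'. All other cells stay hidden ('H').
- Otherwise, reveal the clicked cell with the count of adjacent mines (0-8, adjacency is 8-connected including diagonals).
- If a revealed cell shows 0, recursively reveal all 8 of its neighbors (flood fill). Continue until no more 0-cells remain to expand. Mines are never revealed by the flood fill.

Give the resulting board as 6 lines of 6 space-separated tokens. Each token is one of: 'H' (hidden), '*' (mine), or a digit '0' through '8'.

H H H H H H
H H H H 3 2
H H H H 2 0
H H H H 1 0
H H 2 1 1 0
H H 1 0 0 0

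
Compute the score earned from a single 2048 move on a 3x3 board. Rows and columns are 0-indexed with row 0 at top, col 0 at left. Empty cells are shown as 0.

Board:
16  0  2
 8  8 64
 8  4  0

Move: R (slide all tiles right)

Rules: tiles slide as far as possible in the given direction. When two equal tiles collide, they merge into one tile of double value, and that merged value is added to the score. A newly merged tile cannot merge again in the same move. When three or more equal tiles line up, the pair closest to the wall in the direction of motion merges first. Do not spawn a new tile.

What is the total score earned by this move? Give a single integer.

Slide right:
row 0: [16, 0, 2] -> [0, 16, 2]  score +0 (running 0)
row 1: [8, 8, 64] -> [0, 16, 64]  score +16 (running 16)
row 2: [8, 4, 0] -> [0, 8, 4]  score +0 (running 16)
Board after move:
 0 16  2
 0 16 64
 0  8  4

Answer: 16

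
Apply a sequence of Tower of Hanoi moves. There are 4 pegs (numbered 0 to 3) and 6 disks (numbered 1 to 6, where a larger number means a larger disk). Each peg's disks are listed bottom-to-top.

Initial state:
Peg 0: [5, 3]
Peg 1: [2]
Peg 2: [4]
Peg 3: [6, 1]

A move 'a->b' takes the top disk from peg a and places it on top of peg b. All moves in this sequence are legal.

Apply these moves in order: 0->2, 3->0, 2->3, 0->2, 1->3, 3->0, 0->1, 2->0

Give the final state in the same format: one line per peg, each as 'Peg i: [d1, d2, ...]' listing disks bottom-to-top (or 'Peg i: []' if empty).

After move 1 (0->2):
Peg 0: [5]
Peg 1: [2]
Peg 2: [4, 3]
Peg 3: [6, 1]

After move 2 (3->0):
Peg 0: [5, 1]
Peg 1: [2]
Peg 2: [4, 3]
Peg 3: [6]

After move 3 (2->3):
Peg 0: [5, 1]
Peg 1: [2]
Peg 2: [4]
Peg 3: [6, 3]

After move 4 (0->2):
Peg 0: [5]
Peg 1: [2]
Peg 2: [4, 1]
Peg 3: [6, 3]

After move 5 (1->3):
Peg 0: [5]
Peg 1: []
Peg 2: [4, 1]
Peg 3: [6, 3, 2]

After move 6 (3->0):
Peg 0: [5, 2]
Peg 1: []
Peg 2: [4, 1]
Peg 3: [6, 3]

After move 7 (0->1):
Peg 0: [5]
Peg 1: [2]
Peg 2: [4, 1]
Peg 3: [6, 3]

After move 8 (2->0):
Peg 0: [5, 1]
Peg 1: [2]
Peg 2: [4]
Peg 3: [6, 3]

Answer: Peg 0: [5, 1]
Peg 1: [2]
Peg 2: [4]
Peg 3: [6, 3]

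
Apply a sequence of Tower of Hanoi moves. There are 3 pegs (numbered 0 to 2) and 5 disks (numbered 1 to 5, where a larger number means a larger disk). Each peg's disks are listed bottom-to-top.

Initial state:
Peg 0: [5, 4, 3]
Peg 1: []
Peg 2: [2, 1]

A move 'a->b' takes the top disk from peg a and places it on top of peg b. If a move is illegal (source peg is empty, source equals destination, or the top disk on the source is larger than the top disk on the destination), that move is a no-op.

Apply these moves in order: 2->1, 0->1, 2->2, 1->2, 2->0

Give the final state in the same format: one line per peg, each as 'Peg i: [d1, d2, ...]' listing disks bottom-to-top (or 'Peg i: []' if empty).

Answer: Peg 0: [5, 4, 3, 1]
Peg 1: []
Peg 2: [2]

Derivation:
After move 1 (2->1):
Peg 0: [5, 4, 3]
Peg 1: [1]
Peg 2: [2]

After move 2 (0->1):
Peg 0: [5, 4, 3]
Peg 1: [1]
Peg 2: [2]

After move 3 (2->2):
Peg 0: [5, 4, 3]
Peg 1: [1]
Peg 2: [2]

After move 4 (1->2):
Peg 0: [5, 4, 3]
Peg 1: []
Peg 2: [2, 1]

After move 5 (2->0):
Peg 0: [5, 4, 3, 1]
Peg 1: []
Peg 2: [2]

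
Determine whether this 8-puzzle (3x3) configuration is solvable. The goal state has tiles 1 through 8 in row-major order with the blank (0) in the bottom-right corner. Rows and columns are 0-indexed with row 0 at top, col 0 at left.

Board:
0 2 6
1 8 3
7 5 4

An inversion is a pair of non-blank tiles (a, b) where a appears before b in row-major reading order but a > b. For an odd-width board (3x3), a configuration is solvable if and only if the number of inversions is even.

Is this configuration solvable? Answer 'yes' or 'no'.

Answer: yes

Derivation:
Inversions (pairs i<j in row-major order where tile[i] > tile[j] > 0): 12
12 is even, so the puzzle is solvable.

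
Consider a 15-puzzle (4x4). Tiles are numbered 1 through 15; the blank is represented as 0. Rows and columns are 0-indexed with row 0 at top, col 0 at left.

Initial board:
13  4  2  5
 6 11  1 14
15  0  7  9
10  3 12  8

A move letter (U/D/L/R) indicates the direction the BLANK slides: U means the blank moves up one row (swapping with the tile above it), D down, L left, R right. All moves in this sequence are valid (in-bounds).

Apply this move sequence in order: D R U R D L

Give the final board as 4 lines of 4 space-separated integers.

Answer: 13  4  2  5
 6 11  1 14
15  3  9  8
10 12  0  7

Derivation:
After move 1 (D):
13  4  2  5
 6 11  1 14
15  3  7  9
10  0 12  8

After move 2 (R):
13  4  2  5
 6 11  1 14
15  3  7  9
10 12  0  8

After move 3 (U):
13  4  2  5
 6 11  1 14
15  3  0  9
10 12  7  8

After move 4 (R):
13  4  2  5
 6 11  1 14
15  3  9  0
10 12  7  8

After move 5 (D):
13  4  2  5
 6 11  1 14
15  3  9  8
10 12  7  0

After move 6 (L):
13  4  2  5
 6 11  1 14
15  3  9  8
10 12  0  7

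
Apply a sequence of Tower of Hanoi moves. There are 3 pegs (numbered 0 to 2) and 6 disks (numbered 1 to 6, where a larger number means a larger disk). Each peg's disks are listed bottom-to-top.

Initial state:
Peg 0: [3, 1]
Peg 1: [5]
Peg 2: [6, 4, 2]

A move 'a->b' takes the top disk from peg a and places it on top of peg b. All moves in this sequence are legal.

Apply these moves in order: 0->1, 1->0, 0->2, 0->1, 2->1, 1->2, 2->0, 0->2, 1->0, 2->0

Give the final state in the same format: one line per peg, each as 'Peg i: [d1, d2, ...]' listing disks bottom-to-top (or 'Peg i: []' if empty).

After move 1 (0->1):
Peg 0: [3]
Peg 1: [5, 1]
Peg 2: [6, 4, 2]

After move 2 (1->0):
Peg 0: [3, 1]
Peg 1: [5]
Peg 2: [6, 4, 2]

After move 3 (0->2):
Peg 0: [3]
Peg 1: [5]
Peg 2: [6, 4, 2, 1]

After move 4 (0->1):
Peg 0: []
Peg 1: [5, 3]
Peg 2: [6, 4, 2, 1]

After move 5 (2->1):
Peg 0: []
Peg 1: [5, 3, 1]
Peg 2: [6, 4, 2]

After move 6 (1->2):
Peg 0: []
Peg 1: [5, 3]
Peg 2: [6, 4, 2, 1]

After move 7 (2->0):
Peg 0: [1]
Peg 1: [5, 3]
Peg 2: [6, 4, 2]

After move 8 (0->2):
Peg 0: []
Peg 1: [5, 3]
Peg 2: [6, 4, 2, 1]

After move 9 (1->0):
Peg 0: [3]
Peg 1: [5]
Peg 2: [6, 4, 2, 1]

After move 10 (2->0):
Peg 0: [3, 1]
Peg 1: [5]
Peg 2: [6, 4, 2]

Answer: Peg 0: [3, 1]
Peg 1: [5]
Peg 2: [6, 4, 2]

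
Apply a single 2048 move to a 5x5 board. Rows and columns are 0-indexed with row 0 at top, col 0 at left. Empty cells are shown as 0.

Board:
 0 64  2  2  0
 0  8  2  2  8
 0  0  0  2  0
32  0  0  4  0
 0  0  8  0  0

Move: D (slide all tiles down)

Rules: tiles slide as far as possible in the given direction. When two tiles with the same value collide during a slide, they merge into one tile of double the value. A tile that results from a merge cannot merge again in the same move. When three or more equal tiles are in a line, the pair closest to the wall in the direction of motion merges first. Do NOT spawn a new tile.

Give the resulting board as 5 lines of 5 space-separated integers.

Slide down:
col 0: [0, 0, 0, 32, 0] -> [0, 0, 0, 0, 32]
col 1: [64, 8, 0, 0, 0] -> [0, 0, 0, 64, 8]
col 2: [2, 2, 0, 0, 8] -> [0, 0, 0, 4, 8]
col 3: [2, 2, 2, 4, 0] -> [0, 0, 2, 4, 4]
col 4: [0, 8, 0, 0, 0] -> [0, 0, 0, 0, 8]

Answer:  0  0  0  0  0
 0  0  0  0  0
 0  0  0  2  0
 0 64  4  4  0
32  8  8  4  8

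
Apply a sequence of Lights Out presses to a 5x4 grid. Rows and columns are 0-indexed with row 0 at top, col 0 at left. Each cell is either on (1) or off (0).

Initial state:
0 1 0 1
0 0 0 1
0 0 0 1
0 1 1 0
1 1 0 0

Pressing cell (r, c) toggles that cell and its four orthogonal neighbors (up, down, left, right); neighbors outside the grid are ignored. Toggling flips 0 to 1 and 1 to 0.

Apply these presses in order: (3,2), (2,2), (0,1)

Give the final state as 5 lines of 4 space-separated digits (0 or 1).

After press 1 at (3,2):
0 1 0 1
0 0 0 1
0 0 1 1
0 0 0 1
1 1 1 0

After press 2 at (2,2):
0 1 0 1
0 0 1 1
0 1 0 0
0 0 1 1
1 1 1 0

After press 3 at (0,1):
1 0 1 1
0 1 1 1
0 1 0 0
0 0 1 1
1 1 1 0

Answer: 1 0 1 1
0 1 1 1
0 1 0 0
0 0 1 1
1 1 1 0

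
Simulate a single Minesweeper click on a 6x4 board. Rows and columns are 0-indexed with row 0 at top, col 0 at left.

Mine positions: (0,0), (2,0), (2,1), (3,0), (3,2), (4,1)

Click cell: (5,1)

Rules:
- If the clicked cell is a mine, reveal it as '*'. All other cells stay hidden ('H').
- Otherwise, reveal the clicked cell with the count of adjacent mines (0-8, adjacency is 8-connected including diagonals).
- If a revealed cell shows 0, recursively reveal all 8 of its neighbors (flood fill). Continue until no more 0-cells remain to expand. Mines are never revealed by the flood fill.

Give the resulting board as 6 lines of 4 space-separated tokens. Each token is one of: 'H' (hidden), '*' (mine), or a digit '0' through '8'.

H H H H
H H H H
H H H H
H H H H
H H H H
H 1 H H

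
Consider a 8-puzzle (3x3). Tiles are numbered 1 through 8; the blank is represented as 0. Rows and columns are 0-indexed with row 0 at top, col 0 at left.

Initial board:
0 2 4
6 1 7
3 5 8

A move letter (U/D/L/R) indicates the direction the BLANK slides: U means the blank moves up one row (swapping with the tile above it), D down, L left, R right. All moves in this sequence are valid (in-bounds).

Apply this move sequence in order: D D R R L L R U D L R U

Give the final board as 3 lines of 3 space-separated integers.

After move 1 (D):
6 2 4
0 1 7
3 5 8

After move 2 (D):
6 2 4
3 1 7
0 5 8

After move 3 (R):
6 2 4
3 1 7
5 0 8

After move 4 (R):
6 2 4
3 1 7
5 8 0

After move 5 (L):
6 2 4
3 1 7
5 0 8

After move 6 (L):
6 2 4
3 1 7
0 5 8

After move 7 (R):
6 2 4
3 1 7
5 0 8

After move 8 (U):
6 2 4
3 0 7
5 1 8

After move 9 (D):
6 2 4
3 1 7
5 0 8

After move 10 (L):
6 2 4
3 1 7
0 5 8

After move 11 (R):
6 2 4
3 1 7
5 0 8

After move 12 (U):
6 2 4
3 0 7
5 1 8

Answer: 6 2 4
3 0 7
5 1 8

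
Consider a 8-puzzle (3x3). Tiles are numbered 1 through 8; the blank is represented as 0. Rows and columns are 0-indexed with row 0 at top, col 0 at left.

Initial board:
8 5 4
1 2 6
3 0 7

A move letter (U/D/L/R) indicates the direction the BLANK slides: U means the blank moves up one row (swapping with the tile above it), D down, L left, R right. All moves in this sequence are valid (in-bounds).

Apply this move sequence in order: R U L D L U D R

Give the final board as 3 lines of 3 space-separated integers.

After move 1 (R):
8 5 4
1 2 6
3 7 0

After move 2 (U):
8 5 4
1 2 0
3 7 6

After move 3 (L):
8 5 4
1 0 2
3 7 6

After move 4 (D):
8 5 4
1 7 2
3 0 6

After move 5 (L):
8 5 4
1 7 2
0 3 6

After move 6 (U):
8 5 4
0 7 2
1 3 6

After move 7 (D):
8 5 4
1 7 2
0 3 6

After move 8 (R):
8 5 4
1 7 2
3 0 6

Answer: 8 5 4
1 7 2
3 0 6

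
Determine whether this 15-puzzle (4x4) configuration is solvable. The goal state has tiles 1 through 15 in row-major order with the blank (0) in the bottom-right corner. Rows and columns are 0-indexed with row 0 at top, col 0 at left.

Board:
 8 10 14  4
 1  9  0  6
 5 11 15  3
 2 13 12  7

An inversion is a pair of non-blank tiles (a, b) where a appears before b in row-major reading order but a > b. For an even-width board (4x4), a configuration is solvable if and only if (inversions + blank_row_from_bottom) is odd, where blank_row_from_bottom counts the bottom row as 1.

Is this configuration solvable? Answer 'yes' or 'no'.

Inversions: 51
Blank is in row 1 (0-indexed from top), which is row 3 counting from the bottom (bottom = 1).
51 + 3 = 54, which is even, so the puzzle is not solvable.

Answer: no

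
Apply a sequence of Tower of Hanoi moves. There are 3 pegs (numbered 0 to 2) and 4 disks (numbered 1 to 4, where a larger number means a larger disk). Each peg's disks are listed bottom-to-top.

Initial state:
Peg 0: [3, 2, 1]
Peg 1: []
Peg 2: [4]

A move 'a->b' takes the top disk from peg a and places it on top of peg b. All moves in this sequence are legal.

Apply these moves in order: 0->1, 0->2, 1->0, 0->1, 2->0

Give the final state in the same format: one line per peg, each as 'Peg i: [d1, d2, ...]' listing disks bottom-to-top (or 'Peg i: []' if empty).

After move 1 (0->1):
Peg 0: [3, 2]
Peg 1: [1]
Peg 2: [4]

After move 2 (0->2):
Peg 0: [3]
Peg 1: [1]
Peg 2: [4, 2]

After move 3 (1->0):
Peg 0: [3, 1]
Peg 1: []
Peg 2: [4, 2]

After move 4 (0->1):
Peg 0: [3]
Peg 1: [1]
Peg 2: [4, 2]

After move 5 (2->0):
Peg 0: [3, 2]
Peg 1: [1]
Peg 2: [4]

Answer: Peg 0: [3, 2]
Peg 1: [1]
Peg 2: [4]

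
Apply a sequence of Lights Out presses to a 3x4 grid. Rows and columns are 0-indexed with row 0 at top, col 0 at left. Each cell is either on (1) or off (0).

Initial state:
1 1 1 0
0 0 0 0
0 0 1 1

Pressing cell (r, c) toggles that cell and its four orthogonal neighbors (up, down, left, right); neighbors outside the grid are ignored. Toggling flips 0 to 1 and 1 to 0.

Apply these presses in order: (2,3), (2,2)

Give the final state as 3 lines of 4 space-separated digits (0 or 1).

Answer: 1 1 1 0
0 0 1 1
0 1 1 1

Derivation:
After press 1 at (2,3):
1 1 1 0
0 0 0 1
0 0 0 0

After press 2 at (2,2):
1 1 1 0
0 0 1 1
0 1 1 1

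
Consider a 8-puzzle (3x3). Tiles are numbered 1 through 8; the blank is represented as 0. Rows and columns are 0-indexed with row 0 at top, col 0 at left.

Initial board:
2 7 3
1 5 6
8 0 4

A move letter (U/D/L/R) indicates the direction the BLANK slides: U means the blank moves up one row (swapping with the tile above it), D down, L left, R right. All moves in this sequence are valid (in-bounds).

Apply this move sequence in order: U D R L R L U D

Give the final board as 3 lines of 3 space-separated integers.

After move 1 (U):
2 7 3
1 0 6
8 5 4

After move 2 (D):
2 7 3
1 5 6
8 0 4

After move 3 (R):
2 7 3
1 5 6
8 4 0

After move 4 (L):
2 7 3
1 5 6
8 0 4

After move 5 (R):
2 7 3
1 5 6
8 4 0

After move 6 (L):
2 7 3
1 5 6
8 0 4

After move 7 (U):
2 7 3
1 0 6
8 5 4

After move 8 (D):
2 7 3
1 5 6
8 0 4

Answer: 2 7 3
1 5 6
8 0 4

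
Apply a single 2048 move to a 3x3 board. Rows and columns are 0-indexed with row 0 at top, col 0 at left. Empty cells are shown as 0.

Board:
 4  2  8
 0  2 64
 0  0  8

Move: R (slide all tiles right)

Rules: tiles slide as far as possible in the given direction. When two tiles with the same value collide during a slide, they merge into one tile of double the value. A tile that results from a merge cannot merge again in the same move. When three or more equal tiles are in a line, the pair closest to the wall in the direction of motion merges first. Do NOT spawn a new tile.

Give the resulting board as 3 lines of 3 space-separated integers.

Slide right:
row 0: [4, 2, 8] -> [4, 2, 8]
row 1: [0, 2, 64] -> [0, 2, 64]
row 2: [0, 0, 8] -> [0, 0, 8]

Answer:  4  2  8
 0  2 64
 0  0  8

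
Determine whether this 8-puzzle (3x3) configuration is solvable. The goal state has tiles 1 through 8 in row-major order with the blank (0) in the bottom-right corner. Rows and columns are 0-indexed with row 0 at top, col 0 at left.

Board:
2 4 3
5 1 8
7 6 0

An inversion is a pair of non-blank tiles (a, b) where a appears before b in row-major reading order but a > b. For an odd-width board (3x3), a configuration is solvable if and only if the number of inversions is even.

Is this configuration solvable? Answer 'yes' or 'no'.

Answer: yes

Derivation:
Inversions (pairs i<j in row-major order where tile[i] > tile[j] > 0): 8
8 is even, so the puzzle is solvable.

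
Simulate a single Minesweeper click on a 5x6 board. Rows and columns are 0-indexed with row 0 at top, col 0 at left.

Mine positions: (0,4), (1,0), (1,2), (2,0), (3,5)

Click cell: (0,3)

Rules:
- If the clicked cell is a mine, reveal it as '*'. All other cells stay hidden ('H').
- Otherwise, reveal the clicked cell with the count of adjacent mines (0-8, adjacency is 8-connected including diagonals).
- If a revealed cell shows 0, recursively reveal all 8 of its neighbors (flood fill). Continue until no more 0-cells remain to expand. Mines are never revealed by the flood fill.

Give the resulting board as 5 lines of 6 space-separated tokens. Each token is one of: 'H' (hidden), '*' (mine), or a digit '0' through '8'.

H H H 2 H H
H H H H H H
H H H H H H
H H H H H H
H H H H H H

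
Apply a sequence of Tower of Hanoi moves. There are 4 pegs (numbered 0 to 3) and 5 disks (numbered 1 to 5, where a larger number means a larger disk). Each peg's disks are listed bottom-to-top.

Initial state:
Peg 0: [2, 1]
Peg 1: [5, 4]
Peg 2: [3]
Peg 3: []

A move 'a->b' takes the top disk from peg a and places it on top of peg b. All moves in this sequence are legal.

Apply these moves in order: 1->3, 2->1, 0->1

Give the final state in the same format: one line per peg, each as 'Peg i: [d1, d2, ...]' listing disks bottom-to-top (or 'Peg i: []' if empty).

Answer: Peg 0: [2]
Peg 1: [5, 3, 1]
Peg 2: []
Peg 3: [4]

Derivation:
After move 1 (1->3):
Peg 0: [2, 1]
Peg 1: [5]
Peg 2: [3]
Peg 3: [4]

After move 2 (2->1):
Peg 0: [2, 1]
Peg 1: [5, 3]
Peg 2: []
Peg 3: [4]

After move 3 (0->1):
Peg 0: [2]
Peg 1: [5, 3, 1]
Peg 2: []
Peg 3: [4]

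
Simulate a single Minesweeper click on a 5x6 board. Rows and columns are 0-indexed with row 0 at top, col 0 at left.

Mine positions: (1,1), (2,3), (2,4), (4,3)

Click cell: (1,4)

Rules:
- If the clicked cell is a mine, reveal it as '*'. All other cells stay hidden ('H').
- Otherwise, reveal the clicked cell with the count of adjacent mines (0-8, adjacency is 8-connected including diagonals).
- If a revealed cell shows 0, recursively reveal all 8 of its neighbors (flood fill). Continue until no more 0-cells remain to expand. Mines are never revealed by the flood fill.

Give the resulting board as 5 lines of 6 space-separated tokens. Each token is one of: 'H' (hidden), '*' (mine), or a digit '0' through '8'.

H H H H H H
H H H H 2 H
H H H H H H
H H H H H H
H H H H H H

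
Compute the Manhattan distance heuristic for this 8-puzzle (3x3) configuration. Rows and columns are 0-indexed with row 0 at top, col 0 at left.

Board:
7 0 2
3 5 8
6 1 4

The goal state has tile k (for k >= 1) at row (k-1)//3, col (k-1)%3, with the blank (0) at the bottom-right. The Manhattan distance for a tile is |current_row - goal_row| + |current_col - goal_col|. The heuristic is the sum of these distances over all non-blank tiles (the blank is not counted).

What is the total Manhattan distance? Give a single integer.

Answer: 17

Derivation:
Tile 7: (0,0)->(2,0) = 2
Tile 2: (0,2)->(0,1) = 1
Tile 3: (1,0)->(0,2) = 3
Tile 5: (1,1)->(1,1) = 0
Tile 8: (1,2)->(2,1) = 2
Tile 6: (2,0)->(1,2) = 3
Tile 1: (2,1)->(0,0) = 3
Tile 4: (2,2)->(1,0) = 3
Sum: 2 + 1 + 3 + 0 + 2 + 3 + 3 + 3 = 17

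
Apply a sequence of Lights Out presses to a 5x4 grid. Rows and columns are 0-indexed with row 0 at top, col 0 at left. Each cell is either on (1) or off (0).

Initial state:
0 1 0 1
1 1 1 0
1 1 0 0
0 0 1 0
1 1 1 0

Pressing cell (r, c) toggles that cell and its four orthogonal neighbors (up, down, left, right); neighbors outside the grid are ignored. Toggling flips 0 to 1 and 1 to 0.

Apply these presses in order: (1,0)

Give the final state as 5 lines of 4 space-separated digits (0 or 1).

After press 1 at (1,0):
1 1 0 1
0 0 1 0
0 1 0 0
0 0 1 0
1 1 1 0

Answer: 1 1 0 1
0 0 1 0
0 1 0 0
0 0 1 0
1 1 1 0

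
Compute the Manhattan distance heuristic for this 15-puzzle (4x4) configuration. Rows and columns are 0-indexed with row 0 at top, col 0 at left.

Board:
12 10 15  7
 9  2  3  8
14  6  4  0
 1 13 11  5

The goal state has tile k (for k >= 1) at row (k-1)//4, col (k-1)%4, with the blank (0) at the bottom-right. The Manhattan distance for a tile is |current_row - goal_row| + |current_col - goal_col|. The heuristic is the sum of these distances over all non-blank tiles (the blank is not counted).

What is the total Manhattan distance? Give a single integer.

Tile 12: at (0,0), goal (2,3), distance |0-2|+|0-3| = 5
Tile 10: at (0,1), goal (2,1), distance |0-2|+|1-1| = 2
Tile 15: at (0,2), goal (3,2), distance |0-3|+|2-2| = 3
Tile 7: at (0,3), goal (1,2), distance |0-1|+|3-2| = 2
Tile 9: at (1,0), goal (2,0), distance |1-2|+|0-0| = 1
Tile 2: at (1,1), goal (0,1), distance |1-0|+|1-1| = 1
Tile 3: at (1,2), goal (0,2), distance |1-0|+|2-2| = 1
Tile 8: at (1,3), goal (1,3), distance |1-1|+|3-3| = 0
Tile 14: at (2,0), goal (3,1), distance |2-3|+|0-1| = 2
Tile 6: at (2,1), goal (1,1), distance |2-1|+|1-1| = 1
Tile 4: at (2,2), goal (0,3), distance |2-0|+|2-3| = 3
Tile 1: at (3,0), goal (0,0), distance |3-0|+|0-0| = 3
Tile 13: at (3,1), goal (3,0), distance |3-3|+|1-0| = 1
Tile 11: at (3,2), goal (2,2), distance |3-2|+|2-2| = 1
Tile 5: at (3,3), goal (1,0), distance |3-1|+|3-0| = 5
Sum: 5 + 2 + 3 + 2 + 1 + 1 + 1 + 0 + 2 + 1 + 3 + 3 + 1 + 1 + 5 = 31

Answer: 31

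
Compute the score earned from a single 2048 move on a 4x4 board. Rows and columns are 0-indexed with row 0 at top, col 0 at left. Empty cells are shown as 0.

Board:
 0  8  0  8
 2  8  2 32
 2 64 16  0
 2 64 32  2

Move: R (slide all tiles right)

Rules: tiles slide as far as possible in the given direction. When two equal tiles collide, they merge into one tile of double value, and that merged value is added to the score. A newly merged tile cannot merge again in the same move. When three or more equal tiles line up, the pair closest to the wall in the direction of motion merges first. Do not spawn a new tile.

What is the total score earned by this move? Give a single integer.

Slide right:
row 0: [0, 8, 0, 8] -> [0, 0, 0, 16]  score +16 (running 16)
row 1: [2, 8, 2, 32] -> [2, 8, 2, 32]  score +0 (running 16)
row 2: [2, 64, 16, 0] -> [0, 2, 64, 16]  score +0 (running 16)
row 3: [2, 64, 32, 2] -> [2, 64, 32, 2]  score +0 (running 16)
Board after move:
 0  0  0 16
 2  8  2 32
 0  2 64 16
 2 64 32  2

Answer: 16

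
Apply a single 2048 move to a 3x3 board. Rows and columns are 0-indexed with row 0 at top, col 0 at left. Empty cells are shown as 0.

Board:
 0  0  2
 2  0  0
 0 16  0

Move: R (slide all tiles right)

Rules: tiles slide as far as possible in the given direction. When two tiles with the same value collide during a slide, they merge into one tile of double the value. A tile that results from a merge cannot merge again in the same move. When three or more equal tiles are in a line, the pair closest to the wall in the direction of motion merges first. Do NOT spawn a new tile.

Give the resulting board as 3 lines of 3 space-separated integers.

Slide right:
row 0: [0, 0, 2] -> [0, 0, 2]
row 1: [2, 0, 0] -> [0, 0, 2]
row 2: [0, 16, 0] -> [0, 0, 16]

Answer:  0  0  2
 0  0  2
 0  0 16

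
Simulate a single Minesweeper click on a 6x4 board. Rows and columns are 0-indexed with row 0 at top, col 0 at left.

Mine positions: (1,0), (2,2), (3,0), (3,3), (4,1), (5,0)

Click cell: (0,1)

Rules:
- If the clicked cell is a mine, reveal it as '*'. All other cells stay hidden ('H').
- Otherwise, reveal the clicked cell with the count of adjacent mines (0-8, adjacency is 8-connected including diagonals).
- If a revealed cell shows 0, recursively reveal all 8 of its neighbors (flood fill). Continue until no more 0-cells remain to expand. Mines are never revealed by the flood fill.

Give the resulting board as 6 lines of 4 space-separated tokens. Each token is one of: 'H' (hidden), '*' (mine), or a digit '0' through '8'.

H 1 H H
H H H H
H H H H
H H H H
H H H H
H H H H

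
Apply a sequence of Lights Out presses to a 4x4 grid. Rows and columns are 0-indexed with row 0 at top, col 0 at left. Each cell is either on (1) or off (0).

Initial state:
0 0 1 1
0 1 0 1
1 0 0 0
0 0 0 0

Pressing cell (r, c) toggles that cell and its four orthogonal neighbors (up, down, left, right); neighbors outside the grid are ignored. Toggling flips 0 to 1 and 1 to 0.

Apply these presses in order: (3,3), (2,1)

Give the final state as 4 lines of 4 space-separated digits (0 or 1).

After press 1 at (3,3):
0 0 1 1
0 1 0 1
1 0 0 1
0 0 1 1

After press 2 at (2,1):
0 0 1 1
0 0 0 1
0 1 1 1
0 1 1 1

Answer: 0 0 1 1
0 0 0 1
0 1 1 1
0 1 1 1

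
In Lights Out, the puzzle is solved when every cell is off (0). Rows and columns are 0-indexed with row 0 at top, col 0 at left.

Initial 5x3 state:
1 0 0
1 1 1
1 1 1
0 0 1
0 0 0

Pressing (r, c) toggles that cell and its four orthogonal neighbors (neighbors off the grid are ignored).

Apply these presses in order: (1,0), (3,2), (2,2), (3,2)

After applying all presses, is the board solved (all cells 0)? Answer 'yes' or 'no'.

Answer: yes

Derivation:
After press 1 at (1,0):
0 0 0
0 0 1
0 1 1
0 0 1
0 0 0

After press 2 at (3,2):
0 0 0
0 0 1
0 1 0
0 1 0
0 0 1

After press 3 at (2,2):
0 0 0
0 0 0
0 0 1
0 1 1
0 0 1

After press 4 at (3,2):
0 0 0
0 0 0
0 0 0
0 0 0
0 0 0

Lights still on: 0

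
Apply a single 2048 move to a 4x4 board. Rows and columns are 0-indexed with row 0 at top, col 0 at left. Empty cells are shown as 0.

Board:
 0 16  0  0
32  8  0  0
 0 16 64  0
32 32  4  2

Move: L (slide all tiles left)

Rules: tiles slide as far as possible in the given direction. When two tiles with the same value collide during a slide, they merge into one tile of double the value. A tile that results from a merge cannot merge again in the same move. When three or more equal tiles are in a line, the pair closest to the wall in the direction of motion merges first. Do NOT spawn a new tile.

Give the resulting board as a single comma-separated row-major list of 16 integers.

Slide left:
row 0: [0, 16, 0, 0] -> [16, 0, 0, 0]
row 1: [32, 8, 0, 0] -> [32, 8, 0, 0]
row 2: [0, 16, 64, 0] -> [16, 64, 0, 0]
row 3: [32, 32, 4, 2] -> [64, 4, 2, 0]

Answer: 16, 0, 0, 0, 32, 8, 0, 0, 16, 64, 0, 0, 64, 4, 2, 0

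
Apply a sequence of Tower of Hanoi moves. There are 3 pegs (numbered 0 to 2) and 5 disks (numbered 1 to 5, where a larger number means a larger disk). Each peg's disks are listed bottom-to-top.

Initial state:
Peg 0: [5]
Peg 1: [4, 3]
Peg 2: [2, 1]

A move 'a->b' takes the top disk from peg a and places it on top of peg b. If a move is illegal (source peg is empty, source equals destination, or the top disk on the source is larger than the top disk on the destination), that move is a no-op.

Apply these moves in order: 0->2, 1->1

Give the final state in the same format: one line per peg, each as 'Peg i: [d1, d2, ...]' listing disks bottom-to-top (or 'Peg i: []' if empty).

Answer: Peg 0: [5]
Peg 1: [4, 3]
Peg 2: [2, 1]

Derivation:
After move 1 (0->2):
Peg 0: [5]
Peg 1: [4, 3]
Peg 2: [2, 1]

After move 2 (1->1):
Peg 0: [5]
Peg 1: [4, 3]
Peg 2: [2, 1]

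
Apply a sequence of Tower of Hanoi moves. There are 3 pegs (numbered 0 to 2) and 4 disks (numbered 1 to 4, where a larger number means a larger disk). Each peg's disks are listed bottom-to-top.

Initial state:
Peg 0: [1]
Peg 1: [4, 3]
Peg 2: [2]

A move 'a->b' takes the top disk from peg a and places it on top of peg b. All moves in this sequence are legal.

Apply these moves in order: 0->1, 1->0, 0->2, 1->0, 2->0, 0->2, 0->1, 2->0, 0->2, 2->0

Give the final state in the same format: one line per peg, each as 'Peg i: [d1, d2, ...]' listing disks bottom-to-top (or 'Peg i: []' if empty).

After move 1 (0->1):
Peg 0: []
Peg 1: [4, 3, 1]
Peg 2: [2]

After move 2 (1->0):
Peg 0: [1]
Peg 1: [4, 3]
Peg 2: [2]

After move 3 (0->2):
Peg 0: []
Peg 1: [4, 3]
Peg 2: [2, 1]

After move 4 (1->0):
Peg 0: [3]
Peg 1: [4]
Peg 2: [2, 1]

After move 5 (2->0):
Peg 0: [3, 1]
Peg 1: [4]
Peg 2: [2]

After move 6 (0->2):
Peg 0: [3]
Peg 1: [4]
Peg 2: [2, 1]

After move 7 (0->1):
Peg 0: []
Peg 1: [4, 3]
Peg 2: [2, 1]

After move 8 (2->0):
Peg 0: [1]
Peg 1: [4, 3]
Peg 2: [2]

After move 9 (0->2):
Peg 0: []
Peg 1: [4, 3]
Peg 2: [2, 1]

After move 10 (2->0):
Peg 0: [1]
Peg 1: [4, 3]
Peg 2: [2]

Answer: Peg 0: [1]
Peg 1: [4, 3]
Peg 2: [2]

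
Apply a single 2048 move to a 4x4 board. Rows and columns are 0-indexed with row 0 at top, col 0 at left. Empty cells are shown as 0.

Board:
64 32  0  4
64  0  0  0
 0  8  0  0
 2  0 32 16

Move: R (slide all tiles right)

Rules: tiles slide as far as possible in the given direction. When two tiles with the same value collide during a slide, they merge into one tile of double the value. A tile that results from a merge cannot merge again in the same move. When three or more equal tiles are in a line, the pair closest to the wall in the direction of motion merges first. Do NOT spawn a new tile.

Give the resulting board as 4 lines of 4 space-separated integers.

Answer:  0 64 32  4
 0  0  0 64
 0  0  0  8
 0  2 32 16

Derivation:
Slide right:
row 0: [64, 32, 0, 4] -> [0, 64, 32, 4]
row 1: [64, 0, 0, 0] -> [0, 0, 0, 64]
row 2: [0, 8, 0, 0] -> [0, 0, 0, 8]
row 3: [2, 0, 32, 16] -> [0, 2, 32, 16]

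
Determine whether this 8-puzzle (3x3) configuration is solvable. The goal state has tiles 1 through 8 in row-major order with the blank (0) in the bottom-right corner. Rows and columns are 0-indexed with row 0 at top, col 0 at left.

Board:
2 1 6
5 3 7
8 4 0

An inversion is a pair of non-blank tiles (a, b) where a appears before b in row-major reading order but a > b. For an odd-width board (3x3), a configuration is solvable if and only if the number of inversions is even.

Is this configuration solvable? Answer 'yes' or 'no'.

Inversions (pairs i<j in row-major order where tile[i] > tile[j] > 0): 8
8 is even, so the puzzle is solvable.

Answer: yes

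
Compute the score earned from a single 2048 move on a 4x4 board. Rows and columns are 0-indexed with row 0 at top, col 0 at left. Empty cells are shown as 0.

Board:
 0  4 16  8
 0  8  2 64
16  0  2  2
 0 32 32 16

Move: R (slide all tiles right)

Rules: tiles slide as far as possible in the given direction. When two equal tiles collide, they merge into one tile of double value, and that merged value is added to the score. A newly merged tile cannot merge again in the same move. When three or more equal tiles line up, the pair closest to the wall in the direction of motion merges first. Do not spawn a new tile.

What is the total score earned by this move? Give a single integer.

Answer: 68

Derivation:
Slide right:
row 0: [0, 4, 16, 8] -> [0, 4, 16, 8]  score +0 (running 0)
row 1: [0, 8, 2, 64] -> [0, 8, 2, 64]  score +0 (running 0)
row 2: [16, 0, 2, 2] -> [0, 0, 16, 4]  score +4 (running 4)
row 3: [0, 32, 32, 16] -> [0, 0, 64, 16]  score +64 (running 68)
Board after move:
 0  4 16  8
 0  8  2 64
 0  0 16  4
 0  0 64 16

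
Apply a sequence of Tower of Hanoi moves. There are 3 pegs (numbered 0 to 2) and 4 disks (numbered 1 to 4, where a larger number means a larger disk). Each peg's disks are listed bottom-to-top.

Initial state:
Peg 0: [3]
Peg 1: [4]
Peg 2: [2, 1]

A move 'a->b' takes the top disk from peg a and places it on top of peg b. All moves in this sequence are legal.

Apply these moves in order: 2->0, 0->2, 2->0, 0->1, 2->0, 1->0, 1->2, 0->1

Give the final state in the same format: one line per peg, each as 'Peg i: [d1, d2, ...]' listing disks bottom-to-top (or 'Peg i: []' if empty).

After move 1 (2->0):
Peg 0: [3, 1]
Peg 1: [4]
Peg 2: [2]

After move 2 (0->2):
Peg 0: [3]
Peg 1: [4]
Peg 2: [2, 1]

After move 3 (2->0):
Peg 0: [3, 1]
Peg 1: [4]
Peg 2: [2]

After move 4 (0->1):
Peg 0: [3]
Peg 1: [4, 1]
Peg 2: [2]

After move 5 (2->0):
Peg 0: [3, 2]
Peg 1: [4, 1]
Peg 2: []

After move 6 (1->0):
Peg 0: [3, 2, 1]
Peg 1: [4]
Peg 2: []

After move 7 (1->2):
Peg 0: [3, 2, 1]
Peg 1: []
Peg 2: [4]

After move 8 (0->1):
Peg 0: [3, 2]
Peg 1: [1]
Peg 2: [4]

Answer: Peg 0: [3, 2]
Peg 1: [1]
Peg 2: [4]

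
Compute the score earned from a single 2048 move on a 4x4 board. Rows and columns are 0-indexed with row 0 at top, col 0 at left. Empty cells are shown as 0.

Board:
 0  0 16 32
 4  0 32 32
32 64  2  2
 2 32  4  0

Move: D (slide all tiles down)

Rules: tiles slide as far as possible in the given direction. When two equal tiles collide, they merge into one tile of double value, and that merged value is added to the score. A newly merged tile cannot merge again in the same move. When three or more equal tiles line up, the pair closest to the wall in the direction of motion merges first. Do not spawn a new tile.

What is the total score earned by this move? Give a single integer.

Answer: 64

Derivation:
Slide down:
col 0: [0, 4, 32, 2] -> [0, 4, 32, 2]  score +0 (running 0)
col 1: [0, 0, 64, 32] -> [0, 0, 64, 32]  score +0 (running 0)
col 2: [16, 32, 2, 4] -> [16, 32, 2, 4]  score +0 (running 0)
col 3: [32, 32, 2, 0] -> [0, 0, 64, 2]  score +64 (running 64)
Board after move:
 0  0 16  0
 4  0 32  0
32 64  2 64
 2 32  4  2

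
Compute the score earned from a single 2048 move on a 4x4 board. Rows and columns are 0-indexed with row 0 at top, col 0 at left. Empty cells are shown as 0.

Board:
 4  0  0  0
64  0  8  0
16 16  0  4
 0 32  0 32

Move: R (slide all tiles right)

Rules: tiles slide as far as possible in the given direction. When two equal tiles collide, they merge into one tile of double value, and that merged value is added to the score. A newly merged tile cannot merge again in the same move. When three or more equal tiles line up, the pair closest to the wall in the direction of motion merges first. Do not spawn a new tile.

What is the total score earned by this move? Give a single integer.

Answer: 96

Derivation:
Slide right:
row 0: [4, 0, 0, 0] -> [0, 0, 0, 4]  score +0 (running 0)
row 1: [64, 0, 8, 0] -> [0, 0, 64, 8]  score +0 (running 0)
row 2: [16, 16, 0, 4] -> [0, 0, 32, 4]  score +32 (running 32)
row 3: [0, 32, 0, 32] -> [0, 0, 0, 64]  score +64 (running 96)
Board after move:
 0  0  0  4
 0  0 64  8
 0  0 32  4
 0  0  0 64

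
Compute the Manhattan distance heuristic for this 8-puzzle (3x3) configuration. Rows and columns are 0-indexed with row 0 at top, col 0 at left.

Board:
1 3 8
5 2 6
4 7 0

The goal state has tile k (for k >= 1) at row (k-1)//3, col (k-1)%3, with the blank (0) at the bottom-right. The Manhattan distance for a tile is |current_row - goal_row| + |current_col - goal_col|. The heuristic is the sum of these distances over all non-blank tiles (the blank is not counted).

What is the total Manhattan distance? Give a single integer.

Tile 1: at (0,0), goal (0,0), distance |0-0|+|0-0| = 0
Tile 3: at (0,1), goal (0,2), distance |0-0|+|1-2| = 1
Tile 8: at (0,2), goal (2,1), distance |0-2|+|2-1| = 3
Tile 5: at (1,0), goal (1,1), distance |1-1|+|0-1| = 1
Tile 2: at (1,1), goal (0,1), distance |1-0|+|1-1| = 1
Tile 6: at (1,2), goal (1,2), distance |1-1|+|2-2| = 0
Tile 4: at (2,0), goal (1,0), distance |2-1|+|0-0| = 1
Tile 7: at (2,1), goal (2,0), distance |2-2|+|1-0| = 1
Sum: 0 + 1 + 3 + 1 + 1 + 0 + 1 + 1 = 8

Answer: 8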